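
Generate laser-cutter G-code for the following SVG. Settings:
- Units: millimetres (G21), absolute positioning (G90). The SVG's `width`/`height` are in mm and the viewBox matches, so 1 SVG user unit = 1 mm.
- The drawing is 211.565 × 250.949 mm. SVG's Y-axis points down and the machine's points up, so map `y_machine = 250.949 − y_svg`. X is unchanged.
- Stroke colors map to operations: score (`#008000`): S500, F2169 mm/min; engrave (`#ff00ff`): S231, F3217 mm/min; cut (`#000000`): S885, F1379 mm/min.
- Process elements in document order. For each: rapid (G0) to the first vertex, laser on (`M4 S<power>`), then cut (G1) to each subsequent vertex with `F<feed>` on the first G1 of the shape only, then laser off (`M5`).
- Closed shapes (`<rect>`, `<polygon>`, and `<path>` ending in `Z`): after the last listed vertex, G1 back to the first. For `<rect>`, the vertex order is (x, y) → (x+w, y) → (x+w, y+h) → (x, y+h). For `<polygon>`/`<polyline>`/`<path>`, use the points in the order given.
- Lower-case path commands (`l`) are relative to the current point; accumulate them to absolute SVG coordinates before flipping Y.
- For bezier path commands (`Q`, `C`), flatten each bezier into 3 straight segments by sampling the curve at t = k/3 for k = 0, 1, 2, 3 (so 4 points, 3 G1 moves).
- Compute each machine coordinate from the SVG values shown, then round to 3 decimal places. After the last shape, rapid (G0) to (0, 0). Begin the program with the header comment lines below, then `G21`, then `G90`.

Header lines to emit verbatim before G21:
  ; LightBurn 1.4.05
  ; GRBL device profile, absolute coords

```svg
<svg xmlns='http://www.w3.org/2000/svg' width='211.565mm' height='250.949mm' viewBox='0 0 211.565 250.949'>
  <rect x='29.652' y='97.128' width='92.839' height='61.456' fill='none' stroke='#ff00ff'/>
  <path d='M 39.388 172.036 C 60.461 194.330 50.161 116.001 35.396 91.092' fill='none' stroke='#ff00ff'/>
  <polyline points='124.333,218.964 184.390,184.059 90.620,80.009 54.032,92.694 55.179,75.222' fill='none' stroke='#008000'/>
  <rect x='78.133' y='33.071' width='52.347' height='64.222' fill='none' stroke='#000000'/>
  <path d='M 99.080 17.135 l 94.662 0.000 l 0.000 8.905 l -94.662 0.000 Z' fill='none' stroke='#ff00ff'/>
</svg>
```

viewBox `0 0 211.565 250.949` with mm width/height → 1 unit = 1 mm. Flip: y_m = 250.949 − y_svg.

**Shape 1** — `<rect>` rectangle, stroke `#ff00ff` → engrave (S231, F3217). Machine vertices: (29.652,153.821) → (122.491,153.821) → (122.491,92.365) → (29.652,92.365) → (29.652,153.821). Closed: final G1 returns to the first vertex.

**Shape 2** — `<path>` cubic bezier, stroke `#ff00ff` → engrave (S231, F3217). Control points (SVG): P0=(39.388,172.036), P1=(60.461,194.330), P2=(50.161,116.001), P3=(35.396,91.092); sampled at t=k/3. Machine vertices: (39.388,78.913) → (51.000,84.455) → (47.676,122.847) → (35.396,159.857). Open path.

**Shape 3** — `<polyline>` open polyline, stroke `#008000` → score (S500, F2169). Machine vertices: (124.333,31.985) → (184.390,66.890) → (90.620,170.940) → (54.032,158.255) → (55.179,175.727). Open path.

**Shape 4** — `<rect>` rectangle, stroke `#000000` → cut (S885, F1379). Machine vertices: (78.133,217.878) → (130.480,217.878) → (130.480,153.656) → (78.133,153.656) → (78.133,217.878). Closed: final G1 returns to the first vertex.

**Shape 5** — `<path>` rectangle, stroke `#ff00ff` → engrave (S231, F3217). Machine vertices: (99.080,233.814) → (193.742,233.814) → (193.742,224.909) → (99.080,224.909) → (99.080,233.814). Closed: final G1 returns to the first vertex.

; LightBurn 1.4.05
; GRBL device profile, absolute coords
G21
G90
G0 X29.652 Y153.821
M4 S231
G1 X122.491 Y153.821 F3217
G1 X122.491 Y92.365
G1 X29.652 Y92.365
G1 X29.652 Y153.821
M5
G0 X39.388 Y78.913
M4 S231
G1 X51.000 Y84.455 F3217
G1 X47.676 Y122.847
G1 X35.396 Y159.857
M5
G0 X124.333 Y31.985
M4 S500
G1 X184.390 Y66.890 F2169
G1 X90.620 Y170.940
G1 X54.032 Y158.255
G1 X55.179 Y175.727
M5
G0 X78.133 Y217.878
M4 S885
G1 X130.480 Y217.878 F1379
G1 X130.480 Y153.656
G1 X78.133 Y153.656
G1 X78.133 Y217.878
M5
G0 X99.080 Y233.814
M4 S231
G1 X193.742 Y233.814 F3217
G1 X193.742 Y224.909
G1 X99.080 Y224.909
G1 X99.080 Y233.814
M5
G0 X0.000 Y0.000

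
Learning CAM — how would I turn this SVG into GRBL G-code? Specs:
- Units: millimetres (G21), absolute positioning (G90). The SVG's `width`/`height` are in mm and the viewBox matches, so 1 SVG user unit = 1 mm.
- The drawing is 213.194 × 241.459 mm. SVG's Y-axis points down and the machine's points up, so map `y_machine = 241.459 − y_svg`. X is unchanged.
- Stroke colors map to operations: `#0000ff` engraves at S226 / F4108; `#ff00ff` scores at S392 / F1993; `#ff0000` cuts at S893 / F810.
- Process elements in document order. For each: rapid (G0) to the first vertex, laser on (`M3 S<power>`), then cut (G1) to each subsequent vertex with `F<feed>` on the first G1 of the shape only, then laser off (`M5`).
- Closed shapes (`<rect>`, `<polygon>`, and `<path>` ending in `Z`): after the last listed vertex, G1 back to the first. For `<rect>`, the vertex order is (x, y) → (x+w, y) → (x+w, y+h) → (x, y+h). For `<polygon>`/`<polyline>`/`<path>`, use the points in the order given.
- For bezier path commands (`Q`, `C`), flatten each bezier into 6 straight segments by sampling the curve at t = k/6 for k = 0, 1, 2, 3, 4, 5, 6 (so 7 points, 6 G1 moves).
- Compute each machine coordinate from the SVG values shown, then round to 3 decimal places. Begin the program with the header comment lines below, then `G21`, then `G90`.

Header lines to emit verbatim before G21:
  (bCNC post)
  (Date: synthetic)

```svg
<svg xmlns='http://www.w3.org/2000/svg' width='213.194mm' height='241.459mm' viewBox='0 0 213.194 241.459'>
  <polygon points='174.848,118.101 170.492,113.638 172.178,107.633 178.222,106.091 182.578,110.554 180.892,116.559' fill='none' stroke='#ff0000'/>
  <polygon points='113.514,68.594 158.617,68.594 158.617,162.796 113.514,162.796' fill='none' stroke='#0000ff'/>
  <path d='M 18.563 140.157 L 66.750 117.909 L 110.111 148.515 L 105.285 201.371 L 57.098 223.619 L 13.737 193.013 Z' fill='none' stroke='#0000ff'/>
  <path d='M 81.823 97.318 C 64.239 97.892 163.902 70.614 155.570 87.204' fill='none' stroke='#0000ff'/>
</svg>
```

1 u = 1 mm; y_m = 241.459 − y.

[1] `<polygon>` regular polygon, #ff0000→cut S893 F810: (174.848,123.358) → (170.492,127.821) → (172.178,133.826) → (178.222,135.368) → (182.578,130.905) → (180.892,124.900) → (174.848,123.358) (closed)

[2] `<polygon>` rectangle, #0000ff→engrave S226 F4108: (113.514,172.865) → (158.617,172.865) → (158.617,78.663) → (113.514,78.663) → (113.514,172.865) (closed)

[3] `<path>` regular polygon, #0000ff→engrave S226 F4108: (18.563,101.302) → (66.750,123.550) → (110.111,92.944) → (105.285,40.088) → (57.098,17.840) → (13.737,48.446) → (18.563,101.302) (closed)

[4] `<path>` cubic bezier, #0000ff→engrave S226 F4108: (81.823,144.141) → (81.759,145.843) → (94.979,150.195) → (115.227,155.204) → (136.246,158.879) → (151.779,159.226) → (155.570,154.255)

(bCNC post)
(Date: synthetic)
G21
G90
G0 X174.848 Y123.358
M3 S893
G1 X170.492 Y127.821 F810
G1 X172.178 Y133.826
G1 X178.222 Y135.368
G1 X182.578 Y130.905
G1 X180.892 Y124.900
G1 X174.848 Y123.358
M5
G0 X113.514 Y172.865
M3 S226
G1 X158.617 Y172.865 F4108
G1 X158.617 Y78.663
G1 X113.514 Y78.663
G1 X113.514 Y172.865
M5
G0 X18.563 Y101.302
M3 S226
G1 X66.750 Y123.550 F4108
G1 X110.111 Y92.944
G1 X105.285 Y40.088
G1 X57.098 Y17.840
G1 X13.737 Y48.446
G1 X18.563 Y101.302
M5
G0 X81.823 Y144.141
M3 S226
G1 X81.759 Y145.843 F4108
G1 X94.979 Y150.195
G1 X115.227 Y155.204
G1 X136.246 Y158.879
G1 X151.779 Y159.226
G1 X155.570 Y154.255
M5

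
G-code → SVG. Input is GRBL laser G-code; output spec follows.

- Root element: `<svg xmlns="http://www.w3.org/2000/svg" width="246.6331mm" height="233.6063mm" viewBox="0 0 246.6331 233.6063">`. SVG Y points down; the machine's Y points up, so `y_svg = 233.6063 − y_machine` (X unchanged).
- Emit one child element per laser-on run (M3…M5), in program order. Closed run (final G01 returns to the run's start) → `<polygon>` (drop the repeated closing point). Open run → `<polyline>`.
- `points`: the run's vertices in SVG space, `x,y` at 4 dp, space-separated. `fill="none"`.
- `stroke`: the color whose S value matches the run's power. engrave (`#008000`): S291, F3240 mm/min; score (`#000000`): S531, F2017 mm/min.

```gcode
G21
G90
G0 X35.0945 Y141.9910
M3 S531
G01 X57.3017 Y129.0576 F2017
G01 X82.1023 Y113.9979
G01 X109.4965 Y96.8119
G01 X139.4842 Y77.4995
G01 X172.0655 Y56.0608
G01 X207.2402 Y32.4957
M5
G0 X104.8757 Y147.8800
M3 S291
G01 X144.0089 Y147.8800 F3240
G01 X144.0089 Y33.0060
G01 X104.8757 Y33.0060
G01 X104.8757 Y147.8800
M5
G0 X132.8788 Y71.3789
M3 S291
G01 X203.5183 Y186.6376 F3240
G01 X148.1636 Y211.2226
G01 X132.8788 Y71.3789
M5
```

Machine Y-up, SVG Y-down with viewBox height 233.6063, so y_svg = 233.6063 − y_machine; X carries over.

Run 1: S531 ⇒ score layer `#000000`. The run is open, so emit a `<polyline>` with points (Y-flipped): 35.0945,91.6153 57.3017,104.5487 82.1023,119.6084 109.4965,136.7944 139.4842,156.1068 172.0655,177.5455 207.2402,201.1106.

Run 2: S291 ⇒ engrave layer `#008000`. The run returns to its start, so emit a `<polygon>` with points (Y-flipped): 104.8757,85.7263 144.0089,85.7263 144.0089,200.6003 104.8757,200.6003.

Run 3: the run's S291 means `#008000` (engrave). The run returns to its start, so emit a `<polygon>` with points (Y-flipped): 132.8788,162.2274 203.5183,46.9687 148.1636,22.3837.

<svg xmlns="http://www.w3.org/2000/svg" width="246.6331mm" height="233.6063mm" viewBox="0 0 246.6331 233.6063">
  <polyline points="35.0945,91.6153 57.3017,104.5487 82.1023,119.6084 109.4965,136.7944 139.4842,156.1068 172.0655,177.5455 207.2402,201.1106" fill="none" stroke="#000000"/>
  <polygon points="104.8757,85.7263 144.0089,85.7263 144.0089,200.6003 104.8757,200.6003" fill="none" stroke="#008000"/>
  <polygon points="132.8788,162.2274 203.5183,46.9687 148.1636,22.3837" fill="none" stroke="#008000"/>
</svg>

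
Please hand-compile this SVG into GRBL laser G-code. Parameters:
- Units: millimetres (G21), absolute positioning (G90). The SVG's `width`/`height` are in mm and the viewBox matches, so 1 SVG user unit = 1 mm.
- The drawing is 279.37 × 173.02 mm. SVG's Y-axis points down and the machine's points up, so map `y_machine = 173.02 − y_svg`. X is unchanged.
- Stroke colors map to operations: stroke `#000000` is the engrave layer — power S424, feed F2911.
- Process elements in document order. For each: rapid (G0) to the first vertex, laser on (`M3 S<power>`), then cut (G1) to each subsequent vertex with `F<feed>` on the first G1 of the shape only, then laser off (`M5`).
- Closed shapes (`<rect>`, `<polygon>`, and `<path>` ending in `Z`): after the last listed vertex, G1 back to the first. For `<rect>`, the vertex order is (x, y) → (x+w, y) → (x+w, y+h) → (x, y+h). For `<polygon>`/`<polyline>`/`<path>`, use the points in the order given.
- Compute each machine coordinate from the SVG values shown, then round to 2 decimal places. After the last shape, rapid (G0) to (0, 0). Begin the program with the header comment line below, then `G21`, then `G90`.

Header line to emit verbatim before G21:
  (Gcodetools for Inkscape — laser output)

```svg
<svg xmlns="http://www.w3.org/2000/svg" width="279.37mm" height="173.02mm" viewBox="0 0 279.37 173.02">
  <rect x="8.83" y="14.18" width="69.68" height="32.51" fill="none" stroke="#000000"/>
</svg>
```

1 u = 1 mm; y_m = 173.02 − y.

[1] `<rect>` rectangle, #000000→engrave S424 F2911: (8.83,158.84) → (78.51,158.84) → (78.51,126.33) → (8.83,126.33) → (8.83,158.84) (closed)

(Gcodetools for Inkscape — laser output)
G21
G90
G0 X8.83 Y158.84
M3 S424
G1 X78.51 Y158.84 F2911
G1 X78.51 Y126.33
G1 X8.83 Y126.33
G1 X8.83 Y158.84
M5
G0 X0.00 Y0.00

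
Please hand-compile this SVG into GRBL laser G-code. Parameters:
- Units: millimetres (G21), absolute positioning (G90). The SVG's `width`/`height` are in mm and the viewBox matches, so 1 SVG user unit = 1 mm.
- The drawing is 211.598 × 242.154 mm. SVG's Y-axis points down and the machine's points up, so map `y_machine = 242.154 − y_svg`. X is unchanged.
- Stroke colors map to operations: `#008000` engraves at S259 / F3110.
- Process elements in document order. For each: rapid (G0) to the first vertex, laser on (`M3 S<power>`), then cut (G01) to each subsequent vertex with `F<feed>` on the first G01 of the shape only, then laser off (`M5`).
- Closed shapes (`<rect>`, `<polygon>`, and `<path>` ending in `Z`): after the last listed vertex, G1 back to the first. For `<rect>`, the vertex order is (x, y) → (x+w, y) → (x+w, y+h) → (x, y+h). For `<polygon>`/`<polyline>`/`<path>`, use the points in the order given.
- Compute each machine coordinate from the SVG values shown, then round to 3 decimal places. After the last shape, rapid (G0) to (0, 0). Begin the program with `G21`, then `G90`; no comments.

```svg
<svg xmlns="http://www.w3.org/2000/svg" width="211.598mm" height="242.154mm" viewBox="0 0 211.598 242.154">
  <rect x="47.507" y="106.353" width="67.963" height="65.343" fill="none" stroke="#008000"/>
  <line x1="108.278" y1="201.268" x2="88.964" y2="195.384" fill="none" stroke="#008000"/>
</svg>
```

1 u = 1 mm; y_m = 242.154 − y.

[1] `<rect>` rectangle, #008000→engrave S259 F3110: (47.507,135.801) → (115.470,135.801) → (115.470,70.458) → (47.507,70.458) → (47.507,135.801) (closed)

[2] `<line>` line segment, #008000→engrave S259 F3110: (108.278,40.886) → (88.964,46.770)

G21
G90
G0 X47.507 Y135.801
M3 S259
G01 X115.470 Y135.801 F3110
G01 X115.470 Y70.458
G01 X47.507 Y70.458
G01 X47.507 Y135.801
M5
G0 X108.278 Y40.886
M3 S259
G01 X88.964 Y46.770 F3110
M5
G0 X0.000 Y0.000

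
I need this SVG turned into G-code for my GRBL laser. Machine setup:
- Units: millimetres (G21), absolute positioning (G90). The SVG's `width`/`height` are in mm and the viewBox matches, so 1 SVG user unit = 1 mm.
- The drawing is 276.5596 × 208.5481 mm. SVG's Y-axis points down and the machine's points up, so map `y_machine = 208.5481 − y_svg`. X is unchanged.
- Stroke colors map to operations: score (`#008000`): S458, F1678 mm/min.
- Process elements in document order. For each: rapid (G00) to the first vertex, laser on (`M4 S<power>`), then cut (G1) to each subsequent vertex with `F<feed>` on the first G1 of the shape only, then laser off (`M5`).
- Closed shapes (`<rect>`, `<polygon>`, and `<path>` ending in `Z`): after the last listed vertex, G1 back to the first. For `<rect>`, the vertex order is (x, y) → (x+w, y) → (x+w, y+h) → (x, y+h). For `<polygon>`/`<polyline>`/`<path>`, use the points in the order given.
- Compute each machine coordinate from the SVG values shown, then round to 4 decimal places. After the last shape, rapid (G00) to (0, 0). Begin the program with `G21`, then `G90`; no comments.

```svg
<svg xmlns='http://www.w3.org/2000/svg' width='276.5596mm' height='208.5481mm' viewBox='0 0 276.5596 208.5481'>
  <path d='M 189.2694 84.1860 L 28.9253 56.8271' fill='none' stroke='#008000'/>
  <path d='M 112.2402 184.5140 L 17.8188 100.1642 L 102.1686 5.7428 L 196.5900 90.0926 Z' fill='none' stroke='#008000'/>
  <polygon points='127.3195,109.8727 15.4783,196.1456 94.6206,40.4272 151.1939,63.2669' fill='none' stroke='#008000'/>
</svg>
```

viewBox `0 0 276.5596 208.5481` with mm width/height → 1 unit = 1 mm. Flip: y_m = 208.5481 − y_svg.

**Shape 1** — `<path>` line segment, stroke `#008000` → score (S458, F1678). Machine vertices: (189.2694,124.3621) → (28.9253,151.7210). Open path.

**Shape 2** — `<path>` regular polygon, stroke `#008000` → score (S458, F1678). Machine vertices: (112.2402,24.0341) → (17.8188,108.3839) → (102.1686,202.8053) → (196.5900,118.4555) → (112.2402,24.0341). Closed: final G1 returns to the first vertex.

**Shape 3** — `<polygon>` closed polygon, stroke `#008000` → score (S458, F1678). Machine vertices: (127.3195,98.6754) → (15.4783,12.4025) → (94.6206,168.1209) → (151.1939,145.2812) → (127.3195,98.6754). Closed: final G1 returns to the first vertex.

G21
G90
G00 X189.2694 Y124.3621
M4 S458
G1 X28.9253 Y151.7210 F1678
M5
G00 X112.2402 Y24.0341
M4 S458
G1 X17.8188 Y108.3839 F1678
G1 X102.1686 Y202.8053
G1 X196.5900 Y118.4555
G1 X112.2402 Y24.0341
M5
G00 X127.3195 Y98.6754
M4 S458
G1 X15.4783 Y12.4025 F1678
G1 X94.6206 Y168.1209
G1 X151.1939 Y145.2812
G1 X127.3195 Y98.6754
M5
G00 X0.0000 Y0.0000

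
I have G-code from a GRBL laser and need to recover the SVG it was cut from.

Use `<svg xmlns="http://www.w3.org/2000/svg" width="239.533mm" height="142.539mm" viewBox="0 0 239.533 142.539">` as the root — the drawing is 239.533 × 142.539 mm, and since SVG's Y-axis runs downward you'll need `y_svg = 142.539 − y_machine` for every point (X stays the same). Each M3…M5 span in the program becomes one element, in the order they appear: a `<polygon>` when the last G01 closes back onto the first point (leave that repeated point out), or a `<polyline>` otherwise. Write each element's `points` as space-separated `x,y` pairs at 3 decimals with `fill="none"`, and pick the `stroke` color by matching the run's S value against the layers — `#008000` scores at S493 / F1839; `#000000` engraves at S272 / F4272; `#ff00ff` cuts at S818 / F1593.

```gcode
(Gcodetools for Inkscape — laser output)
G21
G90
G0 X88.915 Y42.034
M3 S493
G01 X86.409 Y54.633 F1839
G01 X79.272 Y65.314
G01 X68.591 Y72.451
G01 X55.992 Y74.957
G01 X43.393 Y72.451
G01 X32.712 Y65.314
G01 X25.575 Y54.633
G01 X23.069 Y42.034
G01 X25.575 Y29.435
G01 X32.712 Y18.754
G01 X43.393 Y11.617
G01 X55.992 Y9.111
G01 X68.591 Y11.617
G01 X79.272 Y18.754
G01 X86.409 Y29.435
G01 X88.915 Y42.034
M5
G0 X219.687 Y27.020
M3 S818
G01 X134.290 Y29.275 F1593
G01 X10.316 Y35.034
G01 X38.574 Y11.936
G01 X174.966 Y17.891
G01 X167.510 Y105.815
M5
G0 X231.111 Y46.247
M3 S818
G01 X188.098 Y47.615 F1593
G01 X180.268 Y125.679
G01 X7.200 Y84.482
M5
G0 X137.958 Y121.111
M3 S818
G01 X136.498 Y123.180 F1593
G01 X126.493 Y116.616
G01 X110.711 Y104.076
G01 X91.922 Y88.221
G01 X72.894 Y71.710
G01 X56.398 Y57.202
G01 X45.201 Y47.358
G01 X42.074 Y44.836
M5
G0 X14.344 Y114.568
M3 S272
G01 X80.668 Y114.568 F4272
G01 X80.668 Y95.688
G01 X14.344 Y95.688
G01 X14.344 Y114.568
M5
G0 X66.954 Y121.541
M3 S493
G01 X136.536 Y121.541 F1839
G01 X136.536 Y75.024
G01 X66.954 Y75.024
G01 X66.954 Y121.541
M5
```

Each laser-on run becomes one SVG element. Flip Y back into SVG space with y_svg = 142.539 − y_machine.

Run 1: the run's S493 means `#008000` (score). The run returns to its start, so emit a `<polygon>` with points (Y-flipped): 88.915,100.505 86.409,87.906 79.272,77.225 68.591,70.088 55.992,67.582 43.393,70.088 32.712,77.225 25.575,87.906 23.069,100.505 25.575,113.104 32.712,123.785 43.393,130.922 55.992,133.428 68.591,130.922 79.272,123.785 86.409,113.104.

Run 2: power S818 maps to stroke `#ff00ff` (cut). The run is open, so emit a `<polyline>` with points (Y-flipped): 219.687,115.519 134.290,113.264 10.316,107.505 38.574,130.603 174.966,124.648 167.510,36.724.

Run 3: the run's S818 means `#ff00ff` (cut). The run is open, so emit a `<polyline>` with points (Y-flipped): 231.111,96.292 188.098,94.924 180.268,16.860 7.200,58.057.

Run 4: the run's S818 means `#ff00ff` (cut). The run is open, so emit a `<polyline>` with points (Y-flipped): 137.958,21.428 136.498,19.359 126.493,25.923 110.711,38.463 91.922,54.318 72.894,70.829 56.398,85.337 45.201,95.181 42.074,97.703.

Run 5: the run's S272 means `#000000` (engrave). The run returns to its start, so emit a `<polygon>` with points (Y-flipped): 14.344,27.971 80.668,27.971 80.668,46.851 14.344,46.851.

Run 6: power S493 maps to stroke `#008000` (score). The run returns to its start, so emit a `<polygon>` with points (Y-flipped): 66.954,20.998 136.536,20.998 136.536,67.515 66.954,67.515.

<svg xmlns="http://www.w3.org/2000/svg" width="239.533mm" height="142.539mm" viewBox="0 0 239.533 142.539">
  <polygon points="88.915,100.505 86.409,87.906 79.272,77.225 68.591,70.088 55.992,67.582 43.393,70.088 32.712,77.225 25.575,87.906 23.069,100.505 25.575,113.104 32.712,123.785 43.393,130.922 55.992,133.428 68.591,130.922 79.272,123.785 86.409,113.104" fill="none" stroke="#008000"/>
  <polyline points="219.687,115.519 134.290,113.264 10.316,107.505 38.574,130.603 174.966,124.648 167.510,36.724" fill="none" stroke="#ff00ff"/>
  <polyline points="231.111,96.292 188.098,94.924 180.268,16.860 7.200,58.057" fill="none" stroke="#ff00ff"/>
  <polyline points="137.958,21.428 136.498,19.359 126.493,25.923 110.711,38.463 91.922,54.318 72.894,70.829 56.398,85.337 45.201,95.181 42.074,97.703" fill="none" stroke="#ff00ff"/>
  <polygon points="14.344,27.971 80.668,27.971 80.668,46.851 14.344,46.851" fill="none" stroke="#000000"/>
  <polygon points="66.954,20.998 136.536,20.998 136.536,67.515 66.954,67.515" fill="none" stroke="#008000"/>
</svg>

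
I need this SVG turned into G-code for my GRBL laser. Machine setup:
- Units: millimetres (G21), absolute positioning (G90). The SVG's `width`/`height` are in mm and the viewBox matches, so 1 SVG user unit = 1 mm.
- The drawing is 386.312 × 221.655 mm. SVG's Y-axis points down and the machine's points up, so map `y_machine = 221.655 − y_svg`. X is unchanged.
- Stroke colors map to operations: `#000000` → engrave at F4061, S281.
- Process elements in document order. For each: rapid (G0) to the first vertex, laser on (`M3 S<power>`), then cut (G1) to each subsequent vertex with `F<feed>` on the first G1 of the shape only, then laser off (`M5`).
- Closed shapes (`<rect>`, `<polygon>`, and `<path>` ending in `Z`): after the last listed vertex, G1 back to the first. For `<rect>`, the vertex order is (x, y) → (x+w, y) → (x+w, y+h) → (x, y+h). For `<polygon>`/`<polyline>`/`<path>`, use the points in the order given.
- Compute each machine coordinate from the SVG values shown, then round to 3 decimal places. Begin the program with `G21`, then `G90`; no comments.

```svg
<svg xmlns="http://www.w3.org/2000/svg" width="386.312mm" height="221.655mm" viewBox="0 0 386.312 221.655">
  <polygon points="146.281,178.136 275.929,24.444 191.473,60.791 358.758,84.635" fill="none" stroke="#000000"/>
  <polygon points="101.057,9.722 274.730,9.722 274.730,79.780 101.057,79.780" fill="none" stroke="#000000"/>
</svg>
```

1 u = 1 mm; y_m = 221.655 − y.

[1] `<polygon>` closed polygon, #000000→engrave S281 F4061: (146.281,43.519) → (275.929,197.211) → (191.473,160.864) → (358.758,137.020) → (146.281,43.519) (closed)

[2] `<polygon>` rectangle, #000000→engrave S281 F4061: (101.057,211.933) → (274.730,211.933) → (274.730,141.875) → (101.057,141.875) → (101.057,211.933) (closed)

G21
G90
G0 X146.281 Y43.519
M3 S281
G1 X275.929 Y197.211 F4061
G1 X191.473 Y160.864
G1 X358.758 Y137.020
G1 X146.281 Y43.519
M5
G0 X101.057 Y211.933
M3 S281
G1 X274.730 Y211.933 F4061
G1 X274.730 Y141.875
G1 X101.057 Y141.875
G1 X101.057 Y211.933
M5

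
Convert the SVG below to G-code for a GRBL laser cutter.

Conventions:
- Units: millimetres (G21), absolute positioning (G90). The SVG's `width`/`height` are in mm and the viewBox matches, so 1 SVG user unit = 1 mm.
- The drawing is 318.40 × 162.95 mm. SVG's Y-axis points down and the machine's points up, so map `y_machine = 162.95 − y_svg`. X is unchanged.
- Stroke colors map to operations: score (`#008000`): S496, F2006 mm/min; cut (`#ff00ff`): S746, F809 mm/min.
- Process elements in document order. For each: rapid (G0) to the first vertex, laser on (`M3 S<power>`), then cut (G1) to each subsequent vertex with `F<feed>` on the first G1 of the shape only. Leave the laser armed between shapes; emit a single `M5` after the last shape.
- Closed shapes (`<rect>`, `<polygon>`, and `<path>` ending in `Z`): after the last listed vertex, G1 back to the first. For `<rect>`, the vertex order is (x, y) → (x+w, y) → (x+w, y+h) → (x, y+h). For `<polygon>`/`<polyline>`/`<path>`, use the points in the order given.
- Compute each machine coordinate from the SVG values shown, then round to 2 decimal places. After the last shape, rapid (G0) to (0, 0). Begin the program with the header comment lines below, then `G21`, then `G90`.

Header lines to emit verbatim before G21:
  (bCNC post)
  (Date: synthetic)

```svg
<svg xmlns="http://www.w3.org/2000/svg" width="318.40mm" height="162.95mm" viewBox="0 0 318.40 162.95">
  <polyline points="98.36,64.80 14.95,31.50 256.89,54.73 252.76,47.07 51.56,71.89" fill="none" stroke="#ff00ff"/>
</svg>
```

(bCNC post)
(Date: synthetic)
G21
G90
G0 X98.36 Y98.15
M3 S746
G1 X14.95 Y131.45 F809
G1 X256.89 Y108.22
G1 X252.76 Y115.88
G1 X51.56 Y91.06
M5
G0 X0.00 Y0.00

Since the viewBox matches the mm dimensions, user units are millimetres directly. The only transform is the Y-flip y_m = 162.95 − y_svg.

Shape 1 is a open polyline drawn with `<polyline>`. Its stroke #ff00ff means cut at S746, F809. After flipping Y the toolpath is (98.36,98.15) → (14.95,131.45) → (256.89,108.22) → (252.76,115.88) → (51.56,91.06).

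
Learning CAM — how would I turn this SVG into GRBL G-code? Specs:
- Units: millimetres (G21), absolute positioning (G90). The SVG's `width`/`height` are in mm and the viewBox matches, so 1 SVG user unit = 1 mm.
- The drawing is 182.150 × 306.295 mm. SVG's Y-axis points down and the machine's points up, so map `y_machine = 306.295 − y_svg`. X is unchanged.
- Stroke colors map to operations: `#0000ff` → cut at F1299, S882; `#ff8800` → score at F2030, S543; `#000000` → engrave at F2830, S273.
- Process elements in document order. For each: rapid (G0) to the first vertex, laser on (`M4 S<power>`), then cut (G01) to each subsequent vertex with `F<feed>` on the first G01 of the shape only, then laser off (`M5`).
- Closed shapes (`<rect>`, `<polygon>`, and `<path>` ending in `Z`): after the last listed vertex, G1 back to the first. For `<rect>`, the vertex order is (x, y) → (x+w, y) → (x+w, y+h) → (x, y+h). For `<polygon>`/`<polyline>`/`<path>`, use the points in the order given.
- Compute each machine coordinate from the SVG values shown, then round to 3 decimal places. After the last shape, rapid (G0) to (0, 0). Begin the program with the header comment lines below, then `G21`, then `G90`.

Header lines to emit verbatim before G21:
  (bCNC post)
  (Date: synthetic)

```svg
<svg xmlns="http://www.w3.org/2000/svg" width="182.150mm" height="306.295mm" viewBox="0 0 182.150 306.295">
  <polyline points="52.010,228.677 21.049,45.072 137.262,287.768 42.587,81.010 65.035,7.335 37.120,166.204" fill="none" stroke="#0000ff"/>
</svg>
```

(bCNC post)
(Date: synthetic)
G21
G90
G0 X52.010 Y77.618
M4 S882
G01 X21.049 Y261.223 F1299
G01 X137.262 Y18.527
G01 X42.587 Y225.285
G01 X65.035 Y298.960
G01 X37.120 Y140.091
M5
G0 X0.000 Y0.000

viewBox `0 0 182.150 306.295` with mm width/height → 1 unit = 1 mm. Flip: y_m = 306.295 − y_svg.

**Shape 1** — `<polyline>` open polyline, stroke `#0000ff` → cut (S882, F1299). Machine vertices: (52.010,77.618) → (21.049,261.223) → (137.262,18.527) → (42.587,225.285) → (65.035,298.960) → (37.120,140.091). Open path.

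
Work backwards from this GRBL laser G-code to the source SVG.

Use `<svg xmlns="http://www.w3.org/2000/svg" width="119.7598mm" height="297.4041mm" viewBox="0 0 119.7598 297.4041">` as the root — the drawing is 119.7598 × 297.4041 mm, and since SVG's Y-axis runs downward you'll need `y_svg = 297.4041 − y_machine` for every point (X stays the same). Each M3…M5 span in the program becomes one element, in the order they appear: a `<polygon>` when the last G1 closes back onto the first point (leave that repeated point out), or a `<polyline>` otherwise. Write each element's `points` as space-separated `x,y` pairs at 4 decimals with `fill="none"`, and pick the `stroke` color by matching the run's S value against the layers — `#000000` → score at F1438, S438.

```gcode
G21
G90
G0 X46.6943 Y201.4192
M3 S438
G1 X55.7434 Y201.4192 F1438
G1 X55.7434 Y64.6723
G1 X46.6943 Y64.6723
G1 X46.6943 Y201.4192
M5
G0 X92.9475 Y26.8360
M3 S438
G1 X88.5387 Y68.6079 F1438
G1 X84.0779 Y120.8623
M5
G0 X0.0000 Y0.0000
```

Each laser-on run becomes one SVG element. Flip Y back into SVG space with y_svg = 297.4041 − y_machine. Every run uses S438, so all elements get stroke `#000000` (score).

Run 1: The run returns to its start, so emit a `<polygon>` with points (Y-flipped): 46.6943,95.9849 55.7434,95.9849 55.7434,232.7318 46.6943,232.7318.

Run 2: The run is open, so emit a `<polyline>` with points (Y-flipped): 92.9475,270.5681 88.5387,228.7962 84.0779,176.5418.

<svg xmlns="http://www.w3.org/2000/svg" width="119.7598mm" height="297.4041mm" viewBox="0 0 119.7598 297.4041">
  <polygon points="46.6943,95.9849 55.7434,95.9849 55.7434,232.7318 46.6943,232.7318" fill="none" stroke="#000000"/>
  <polyline points="92.9475,270.5681 88.5387,228.7962 84.0779,176.5418" fill="none" stroke="#000000"/>
</svg>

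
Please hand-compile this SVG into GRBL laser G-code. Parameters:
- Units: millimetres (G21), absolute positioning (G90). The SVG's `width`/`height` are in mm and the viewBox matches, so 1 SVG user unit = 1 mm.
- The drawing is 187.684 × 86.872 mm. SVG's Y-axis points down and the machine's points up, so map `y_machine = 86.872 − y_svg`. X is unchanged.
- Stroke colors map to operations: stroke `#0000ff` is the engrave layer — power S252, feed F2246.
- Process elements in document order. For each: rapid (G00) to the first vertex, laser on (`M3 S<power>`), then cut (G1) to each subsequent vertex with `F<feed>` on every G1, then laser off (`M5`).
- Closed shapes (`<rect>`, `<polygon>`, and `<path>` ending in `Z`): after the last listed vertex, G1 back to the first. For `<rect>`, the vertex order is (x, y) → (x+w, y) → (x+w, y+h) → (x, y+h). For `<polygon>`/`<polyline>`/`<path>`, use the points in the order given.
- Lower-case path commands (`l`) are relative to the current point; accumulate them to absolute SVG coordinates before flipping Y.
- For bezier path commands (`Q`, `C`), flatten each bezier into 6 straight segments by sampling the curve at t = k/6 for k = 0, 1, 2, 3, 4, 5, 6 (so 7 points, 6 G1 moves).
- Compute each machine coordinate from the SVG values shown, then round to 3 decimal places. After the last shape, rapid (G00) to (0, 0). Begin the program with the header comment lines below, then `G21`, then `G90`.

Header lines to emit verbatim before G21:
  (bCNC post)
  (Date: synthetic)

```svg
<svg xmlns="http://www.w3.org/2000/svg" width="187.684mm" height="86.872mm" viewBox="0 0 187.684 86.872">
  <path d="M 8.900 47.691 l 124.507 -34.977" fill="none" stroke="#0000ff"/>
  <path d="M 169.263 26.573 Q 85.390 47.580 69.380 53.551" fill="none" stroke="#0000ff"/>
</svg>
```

Since the viewBox matches the mm dimensions, user units are millimetres directly. The only transform is the Y-flip y_m = 86.872 − y_svg.

Shape 1 is a line segment drawn with `<path>`. Its stroke #0000ff means engrave at S252, F2246. After flipping Y the toolpath is (8.900,39.181) → (133.407,74.158).

Shape 2 is a quadratic bezier drawn with `<path>`. Its stroke #0000ff means engrave at S252, F2246. After flipping Y the toolpath is (169.263,60.299) → (143.190,53.714) → (120.888,47.965) → (102.356,43.051) → (87.594,38.972) → (76.602,35.729) → (69.380,33.321).

(bCNC post)
(Date: synthetic)
G21
G90
G00 X8.900 Y39.181
M3 S252
G1 X133.407 Y74.158 F2246
M5
G00 X169.263 Y60.299
M3 S252
G1 X143.190 Y53.714 F2246
G1 X120.888 Y47.965 F2246
G1 X102.356 Y43.051 F2246
G1 X87.594 Y38.972 F2246
G1 X76.602 Y35.729 F2246
G1 X69.380 Y33.321 F2246
M5
G00 X0.000 Y0.000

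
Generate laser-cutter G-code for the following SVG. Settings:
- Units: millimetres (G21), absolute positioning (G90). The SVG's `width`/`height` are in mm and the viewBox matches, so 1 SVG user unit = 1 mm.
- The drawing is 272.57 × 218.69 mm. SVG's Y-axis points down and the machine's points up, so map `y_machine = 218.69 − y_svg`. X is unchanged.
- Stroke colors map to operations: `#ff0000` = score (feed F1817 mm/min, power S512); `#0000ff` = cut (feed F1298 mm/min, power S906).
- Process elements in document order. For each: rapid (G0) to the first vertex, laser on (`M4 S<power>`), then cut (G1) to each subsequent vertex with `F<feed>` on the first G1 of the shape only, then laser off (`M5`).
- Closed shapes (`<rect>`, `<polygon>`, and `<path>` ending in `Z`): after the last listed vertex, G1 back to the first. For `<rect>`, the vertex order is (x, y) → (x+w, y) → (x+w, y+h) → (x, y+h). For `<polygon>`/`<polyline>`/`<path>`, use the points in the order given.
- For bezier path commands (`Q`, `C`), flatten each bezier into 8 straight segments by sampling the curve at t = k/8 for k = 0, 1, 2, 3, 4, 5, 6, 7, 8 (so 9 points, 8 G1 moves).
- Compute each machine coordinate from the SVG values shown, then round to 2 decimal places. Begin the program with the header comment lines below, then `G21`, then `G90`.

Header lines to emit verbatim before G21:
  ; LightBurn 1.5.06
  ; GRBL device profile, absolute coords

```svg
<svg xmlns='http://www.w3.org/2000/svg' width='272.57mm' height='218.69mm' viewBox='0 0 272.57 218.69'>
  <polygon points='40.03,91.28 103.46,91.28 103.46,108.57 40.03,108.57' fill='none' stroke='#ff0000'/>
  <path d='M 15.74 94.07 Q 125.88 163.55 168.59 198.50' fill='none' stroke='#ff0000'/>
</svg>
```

; LightBurn 1.5.06
; GRBL device profile, absolute coords
G21
G90
G0 X40.03 Y127.41
M4 S512
G1 X103.46 Y127.41 F1817
G1 X103.46 Y110.12
G1 X40.03 Y110.12
G1 X40.03 Y127.41
M5
G0 X15.74 Y124.62
M4 S512
G1 X42.22 Y107.79 F1817
G1 X66.60 Y92.04
G1 X88.86 Y77.37
G1 X109.02 Y63.77
G1 X127.08 Y51.26
G1 X143.02 Y39.82
G1 X156.86 Y29.47
G1 X168.59 Y20.19
M5

1 u = 1 mm; y_m = 218.69 − y.

[1] `<polygon>` rectangle, #ff0000→score S512 F1817: (40.03,127.41) → (103.46,127.41) → (103.46,110.12) → (40.03,110.12) → (40.03,127.41) (closed)

[2] `<path>` quadratic bezier, #ff0000→score S512 F1817: (15.74,124.62) → (42.22,107.79) → (66.60,92.04) → (88.86,77.37) → (109.02,63.77) → (127.08,51.26) → (143.02,39.82) → (156.86,29.47) → (168.59,20.19)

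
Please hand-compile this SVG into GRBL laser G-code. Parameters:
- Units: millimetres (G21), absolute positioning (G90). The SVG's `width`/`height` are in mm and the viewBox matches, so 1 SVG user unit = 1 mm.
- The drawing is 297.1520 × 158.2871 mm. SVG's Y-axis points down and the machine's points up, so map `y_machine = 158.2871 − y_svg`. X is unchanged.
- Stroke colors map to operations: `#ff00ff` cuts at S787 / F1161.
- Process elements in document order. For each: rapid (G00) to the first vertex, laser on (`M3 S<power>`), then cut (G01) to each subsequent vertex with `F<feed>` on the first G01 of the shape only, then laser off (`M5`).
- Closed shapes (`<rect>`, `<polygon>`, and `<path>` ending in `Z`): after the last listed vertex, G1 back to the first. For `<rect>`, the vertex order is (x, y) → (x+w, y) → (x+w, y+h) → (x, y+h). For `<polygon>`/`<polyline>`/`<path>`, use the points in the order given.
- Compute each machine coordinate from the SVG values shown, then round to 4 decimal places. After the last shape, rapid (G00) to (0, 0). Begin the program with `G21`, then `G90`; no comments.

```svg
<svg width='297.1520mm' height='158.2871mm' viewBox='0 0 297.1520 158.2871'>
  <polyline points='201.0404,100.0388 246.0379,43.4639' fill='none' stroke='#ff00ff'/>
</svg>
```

G21
G90
G00 X201.0404 Y58.2483
M3 S787
G01 X246.0379 Y114.8232 F1161
M5
G00 X0.0000 Y0.0000

viewBox `0 0 297.1520 158.2871` with mm width/height → 1 unit = 1 mm. Flip: y_m = 158.2871 − y_svg.

**Shape 1** — `<polyline>` line segment, stroke `#ff00ff` → cut (S787, F1161). Machine vertices: (201.0404,58.2483) → (246.0379,114.8232). Open path.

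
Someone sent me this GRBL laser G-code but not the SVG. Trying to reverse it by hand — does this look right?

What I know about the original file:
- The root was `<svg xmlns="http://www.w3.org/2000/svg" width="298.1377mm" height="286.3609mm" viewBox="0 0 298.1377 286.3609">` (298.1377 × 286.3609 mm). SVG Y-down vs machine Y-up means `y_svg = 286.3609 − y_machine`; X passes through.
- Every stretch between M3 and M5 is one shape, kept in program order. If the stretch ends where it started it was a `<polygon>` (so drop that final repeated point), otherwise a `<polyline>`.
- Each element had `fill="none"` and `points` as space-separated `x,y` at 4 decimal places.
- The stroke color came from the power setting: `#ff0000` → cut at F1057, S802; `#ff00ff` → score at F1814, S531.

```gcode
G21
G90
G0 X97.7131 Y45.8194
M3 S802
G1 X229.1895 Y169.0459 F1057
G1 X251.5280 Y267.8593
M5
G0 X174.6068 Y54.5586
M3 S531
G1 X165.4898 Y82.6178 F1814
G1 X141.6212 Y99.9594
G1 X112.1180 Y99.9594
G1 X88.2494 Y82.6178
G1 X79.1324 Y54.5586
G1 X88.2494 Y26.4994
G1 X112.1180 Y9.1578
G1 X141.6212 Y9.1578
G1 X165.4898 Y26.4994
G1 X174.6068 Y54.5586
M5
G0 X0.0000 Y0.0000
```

<svg xmlns="http://www.w3.org/2000/svg" width="298.1377mm" height="286.3609mm" viewBox="0 0 298.1377 286.3609">
  <polyline points="97.7131,240.5415 229.1895,117.3150 251.5280,18.5016" fill="none" stroke="#ff0000"/>
  <polygon points="174.6068,231.8023 165.4898,203.7431 141.6212,186.4015 112.1180,186.4015 88.2494,203.7431 79.1324,231.8023 88.2494,259.8615 112.1180,277.2031 141.6212,277.2031 165.4898,259.8615" fill="none" stroke="#ff00ff"/>
</svg>

Machine Y-up, SVG Y-down with viewBox height 286.3609, so y_svg = 286.3609 − y_machine; X carries over.

Run 1: the run's S802 means `#ff0000` (cut). The run is open, so emit a `<polyline>` with points (Y-flipped): 97.7131,240.5415 229.1895,117.3150 251.5280,18.5016.

Run 2: the run's S531 means `#ff00ff` (score). The run returns to its start, so emit a `<polygon>` with points (Y-flipped): 174.6068,231.8023 165.4898,203.7431 141.6212,186.4015 112.1180,186.4015 88.2494,203.7431 79.1324,231.8023 88.2494,259.8615 112.1180,277.2031 141.6212,277.2031 165.4898,259.8615.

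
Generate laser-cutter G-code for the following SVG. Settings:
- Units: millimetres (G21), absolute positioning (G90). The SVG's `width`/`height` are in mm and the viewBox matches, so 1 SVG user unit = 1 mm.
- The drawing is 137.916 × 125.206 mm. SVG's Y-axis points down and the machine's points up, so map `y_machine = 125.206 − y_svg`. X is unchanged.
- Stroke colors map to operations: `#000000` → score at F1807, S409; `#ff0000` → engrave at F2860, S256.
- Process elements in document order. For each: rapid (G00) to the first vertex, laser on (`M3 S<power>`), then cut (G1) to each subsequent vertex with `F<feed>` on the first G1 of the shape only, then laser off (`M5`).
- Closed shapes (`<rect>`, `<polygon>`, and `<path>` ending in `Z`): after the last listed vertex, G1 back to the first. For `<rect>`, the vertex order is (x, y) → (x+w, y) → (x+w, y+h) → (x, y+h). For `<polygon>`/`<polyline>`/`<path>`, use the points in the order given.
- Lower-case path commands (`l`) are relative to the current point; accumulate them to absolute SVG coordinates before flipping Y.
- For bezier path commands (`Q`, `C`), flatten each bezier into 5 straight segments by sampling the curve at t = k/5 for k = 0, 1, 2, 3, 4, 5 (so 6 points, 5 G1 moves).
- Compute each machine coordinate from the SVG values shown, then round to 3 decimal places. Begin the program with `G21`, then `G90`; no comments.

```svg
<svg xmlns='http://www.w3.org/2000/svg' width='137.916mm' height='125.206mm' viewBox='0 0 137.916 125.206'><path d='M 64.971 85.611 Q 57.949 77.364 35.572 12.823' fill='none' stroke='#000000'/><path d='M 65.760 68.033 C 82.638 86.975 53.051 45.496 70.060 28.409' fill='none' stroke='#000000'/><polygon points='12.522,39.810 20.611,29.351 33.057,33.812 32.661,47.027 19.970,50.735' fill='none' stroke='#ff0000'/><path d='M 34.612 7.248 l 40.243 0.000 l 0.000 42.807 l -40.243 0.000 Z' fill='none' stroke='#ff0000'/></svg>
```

1 u = 1 mm; y_m = 125.206 − y.

[1] `<path>` quadratic bezier, #000000→score S409 F1807: (64.971,39.595) → (61.548,45.146) → (56.897,55.200) → (51.017,69.757) → (43.909,88.818) → (35.572,112.383)

[2] `<path>` cubic bezier, #000000→score S409 F1807: (65.760,57.173) → (71.055,52.380) → (69.666,58.017) → (66.059,70.012) → (64.702,84.296) → (70.060,96.797)

[3] `<polygon>` regular polygon, #ff0000→engrave S256 F2860: (12.522,85.396) → (20.611,95.855) → (33.057,91.394) → (32.661,78.179) → (19.970,74.471) → (12.522,85.396) (closed)

[4] `<path>` rectangle, #ff0000→engrave S256 F2860: (34.612,117.958) → (74.855,117.958) → (74.855,75.151) → (34.612,75.151) → (34.612,117.958) (closed)

G21
G90
G00 X64.971 Y39.595
M3 S409
G1 X61.548 Y45.146 F1807
G1 X56.897 Y55.200
G1 X51.017 Y69.757
G1 X43.909 Y88.818
G1 X35.572 Y112.383
M5
G00 X65.760 Y57.173
M3 S409
G1 X71.055 Y52.380 F1807
G1 X69.666 Y58.017
G1 X66.059 Y70.012
G1 X64.702 Y84.296
G1 X70.060 Y96.797
M5
G00 X12.522 Y85.396
M3 S256
G1 X20.611 Y95.855 F2860
G1 X33.057 Y91.394
G1 X32.661 Y78.179
G1 X19.970 Y74.471
G1 X12.522 Y85.396
M5
G00 X34.612 Y117.958
M3 S256
G1 X74.855 Y117.958 F2860
G1 X74.855 Y75.151
G1 X34.612 Y75.151
G1 X34.612 Y117.958
M5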